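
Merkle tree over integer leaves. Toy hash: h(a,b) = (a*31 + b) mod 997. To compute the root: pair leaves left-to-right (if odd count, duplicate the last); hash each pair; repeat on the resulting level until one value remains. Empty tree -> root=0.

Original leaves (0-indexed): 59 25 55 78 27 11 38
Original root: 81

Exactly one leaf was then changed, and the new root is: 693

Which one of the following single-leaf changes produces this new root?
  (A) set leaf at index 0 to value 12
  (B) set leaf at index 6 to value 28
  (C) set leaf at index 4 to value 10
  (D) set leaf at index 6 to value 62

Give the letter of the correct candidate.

Answer: C

Derivation:
Original leaves: [59, 25, 55, 78, 27, 11, 38]
Target new root: 693
Try each candidate change and compute the resulting root:
Candidate A: set leaf[0] = 12 -> leaves = [12, 25, 55, 78, 27, 11, 38]
  L0: [12, 25, 55, 78, 27, 11, 38]
  L1: h(12,25)=(12*31+25)%997=397 h(55,78)=(55*31+78)%997=786 h(27,11)=(27*31+11)%997=848 h(38,38)=(38*31+38)%997=219 -> [397, 786, 848, 219]
  L2: h(397,786)=(397*31+786)%997=132 h(848,219)=(848*31+219)%997=585 -> [132, 585]
  L3: h(132,585)=(132*31+585)%997=689 -> [689]
  root = 689 != target 693
Candidate B: set leaf[6] = 28 -> leaves = [59, 25, 55, 78, 27, 11, 28]
  L0: [59, 25, 55, 78, 27, 11, 28]
  L1: h(59,25)=(59*31+25)%997=857 h(55,78)=(55*31+78)%997=786 h(27,11)=(27*31+11)%997=848 h(28,28)=(28*31+28)%997=896 -> [857, 786, 848, 896]
  L2: h(857,786)=(857*31+786)%997=434 h(848,896)=(848*31+896)%997=265 -> [434, 265]
  L3: h(434,265)=(434*31+265)%997=758 -> [758]
  root = 758 != target 693
Candidate C: set leaf[4] = 10 -> leaves = [59, 25, 55, 78, 10, 11, 38]
  L0: [59, 25, 55, 78, 10, 11, 38]
  L1: h(59,25)=(59*31+25)%997=857 h(55,78)=(55*31+78)%997=786 h(10,11)=(10*31+11)%997=321 h(38,38)=(38*31+38)%997=219 -> [857, 786, 321, 219]
  L2: h(857,786)=(857*31+786)%997=434 h(321,219)=(321*31+219)%997=200 -> [434, 200]
  L3: h(434,200)=(434*31+200)%997=693 -> [693]
  root = 693 == target 693  ** MATCH **
Candidate D: set leaf[6] = 62 -> leaves = [59, 25, 55, 78, 27, 11, 62]
  L0: [59, 25, 55, 78, 27, 11, 62]
  L1: h(59,25)=(59*31+25)%997=857 h(55,78)=(55*31+78)%997=786 h(27,11)=(27*31+11)%997=848 h(62,62)=(62*31+62)%997=987 -> [857, 786, 848, 987]
  L2: h(857,786)=(857*31+786)%997=434 h(848,987)=(848*31+987)%997=356 -> [434, 356]
  L3: h(434,356)=(434*31+356)%997=849 -> [849]
  root = 849 != target 693
Candidate C produces the target root.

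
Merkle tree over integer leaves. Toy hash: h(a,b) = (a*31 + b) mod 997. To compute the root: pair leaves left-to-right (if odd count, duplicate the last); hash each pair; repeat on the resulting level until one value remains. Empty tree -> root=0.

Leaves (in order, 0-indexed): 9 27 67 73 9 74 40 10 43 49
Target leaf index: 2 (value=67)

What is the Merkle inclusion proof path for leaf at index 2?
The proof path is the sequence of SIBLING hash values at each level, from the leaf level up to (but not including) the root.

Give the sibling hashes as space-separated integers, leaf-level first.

L0 (leaves): [9, 27, 67, 73, 9, 74, 40, 10, 43, 49], target index=2
L1: h(9,27)=(9*31+27)%997=306 [pair 0] h(67,73)=(67*31+73)%997=156 [pair 1] h(9,74)=(9*31+74)%997=353 [pair 2] h(40,10)=(40*31+10)%997=253 [pair 3] h(43,49)=(43*31+49)%997=385 [pair 4] -> [306, 156, 353, 253, 385]
  Sibling for proof at L0: 73
L2: h(306,156)=(306*31+156)%997=669 [pair 0] h(353,253)=(353*31+253)%997=229 [pair 1] h(385,385)=(385*31+385)%997=356 [pair 2] -> [669, 229, 356]
  Sibling for proof at L1: 306
L3: h(669,229)=(669*31+229)%997=31 [pair 0] h(356,356)=(356*31+356)%997=425 [pair 1] -> [31, 425]
  Sibling for proof at L2: 229
L4: h(31,425)=(31*31+425)%997=389 [pair 0] -> [389]
  Sibling for proof at L3: 425
Root: 389
Proof path (sibling hashes from leaf to root): [73, 306, 229, 425]

Answer: 73 306 229 425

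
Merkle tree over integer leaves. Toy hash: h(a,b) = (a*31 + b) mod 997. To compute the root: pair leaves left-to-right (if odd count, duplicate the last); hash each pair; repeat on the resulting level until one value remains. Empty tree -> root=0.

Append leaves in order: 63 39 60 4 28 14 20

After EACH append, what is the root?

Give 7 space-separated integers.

After append 63 (leaves=[63]):
  L0: [63]
  root=63
After append 39 (leaves=[63, 39]):
  L0: [63, 39]
  L1: h(63,39)=(63*31+39)%997=995 -> [995]
  root=995
After append 60 (leaves=[63, 39, 60]):
  L0: [63, 39, 60]
  L1: h(63,39)=(63*31+39)%997=995 h(60,60)=(60*31+60)%997=923 -> [995, 923]
  L2: h(995,923)=(995*31+923)%997=861 -> [861]
  root=861
After append 4 (leaves=[63, 39, 60, 4]):
  L0: [63, 39, 60, 4]
  L1: h(63,39)=(63*31+39)%997=995 h(60,4)=(60*31+4)%997=867 -> [995, 867]
  L2: h(995,867)=(995*31+867)%997=805 -> [805]
  root=805
After append 28 (leaves=[63, 39, 60, 4, 28]):
  L0: [63, 39, 60, 4, 28]
  L1: h(63,39)=(63*31+39)%997=995 h(60,4)=(60*31+4)%997=867 h(28,28)=(28*31+28)%997=896 -> [995, 867, 896]
  L2: h(995,867)=(995*31+867)%997=805 h(896,896)=(896*31+896)%997=756 -> [805, 756]
  L3: h(805,756)=(805*31+756)%997=786 -> [786]
  root=786
After append 14 (leaves=[63, 39, 60, 4, 28, 14]):
  L0: [63, 39, 60, 4, 28, 14]
  L1: h(63,39)=(63*31+39)%997=995 h(60,4)=(60*31+4)%997=867 h(28,14)=(28*31+14)%997=882 -> [995, 867, 882]
  L2: h(995,867)=(995*31+867)%997=805 h(882,882)=(882*31+882)%997=308 -> [805, 308]
  L3: h(805,308)=(805*31+308)%997=338 -> [338]
  root=338
After append 20 (leaves=[63, 39, 60, 4, 28, 14, 20]):
  L0: [63, 39, 60, 4, 28, 14, 20]
  L1: h(63,39)=(63*31+39)%997=995 h(60,4)=(60*31+4)%997=867 h(28,14)=(28*31+14)%997=882 h(20,20)=(20*31+20)%997=640 -> [995, 867, 882, 640]
  L2: h(995,867)=(995*31+867)%997=805 h(882,640)=(882*31+640)%997=66 -> [805, 66]
  L3: h(805,66)=(805*31+66)%997=96 -> [96]
  root=96

Answer: 63 995 861 805 786 338 96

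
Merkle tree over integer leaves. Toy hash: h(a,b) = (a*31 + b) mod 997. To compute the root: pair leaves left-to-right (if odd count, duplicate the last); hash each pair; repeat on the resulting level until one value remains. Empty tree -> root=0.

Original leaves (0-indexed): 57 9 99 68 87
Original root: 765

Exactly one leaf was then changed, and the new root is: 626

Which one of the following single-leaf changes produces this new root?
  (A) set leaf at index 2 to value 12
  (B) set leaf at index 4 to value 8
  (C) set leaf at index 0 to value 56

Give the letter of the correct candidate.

Original leaves: [57, 9, 99, 68, 87]
Target new root: 626
Try each candidate change and compute the resulting root:
Candidate A: set leaf[2] = 12 -> leaves = [57, 9, 12, 68, 87]
  L0: [57, 9, 12, 68, 87]
  L1: h(57,9)=(57*31+9)%997=779 h(12,68)=(12*31+68)%997=440 h(87,87)=(87*31+87)%997=790 -> [779, 440, 790]
  L2: h(779,440)=(779*31+440)%997=661 h(790,790)=(790*31+790)%997=355 -> [661, 355]
  L3: h(661,355)=(661*31+355)%997=906 -> [906]
  root = 906 != target 626
Candidate B: set leaf[4] = 8 -> leaves = [57, 9, 99, 68, 8]
  L0: [57, 9, 99, 68, 8]
  L1: h(57,9)=(57*31+9)%997=779 h(99,68)=(99*31+68)%997=146 h(8,8)=(8*31+8)%997=256 -> [779, 146, 256]
  L2: h(779,146)=(779*31+146)%997=367 h(256,256)=(256*31+256)%997=216 -> [367, 216]
  L3: h(367,216)=(367*31+216)%997=626 -> [626]
  root = 626 == target 626  ** MATCH **
Candidate C: set leaf[0] = 56 -> leaves = [56, 9, 99, 68, 87]
  L0: [56, 9, 99, 68, 87]
  L1: h(56,9)=(56*31+9)%997=748 h(99,68)=(99*31+68)%997=146 h(87,87)=(87*31+87)%997=790 -> [748, 146, 790]
  L2: h(748,146)=(748*31+146)%997=403 h(790,790)=(790*31+790)%997=355 -> [403, 355]
  L3: h(403,355)=(403*31+355)%997=884 -> [884]
  root = 884 != target 626
Candidate B produces the target root.

Answer: B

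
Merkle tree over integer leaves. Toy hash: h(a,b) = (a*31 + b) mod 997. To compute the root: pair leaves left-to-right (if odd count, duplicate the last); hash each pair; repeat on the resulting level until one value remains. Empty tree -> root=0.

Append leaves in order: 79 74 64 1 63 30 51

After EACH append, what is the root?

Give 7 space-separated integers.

Answer: 79 529 501 438 324 265 911

Derivation:
After append 79 (leaves=[79]):
  L0: [79]
  root=79
After append 74 (leaves=[79, 74]):
  L0: [79, 74]
  L1: h(79,74)=(79*31+74)%997=529 -> [529]
  root=529
After append 64 (leaves=[79, 74, 64]):
  L0: [79, 74, 64]
  L1: h(79,74)=(79*31+74)%997=529 h(64,64)=(64*31+64)%997=54 -> [529, 54]
  L2: h(529,54)=(529*31+54)%997=501 -> [501]
  root=501
After append 1 (leaves=[79, 74, 64, 1]):
  L0: [79, 74, 64, 1]
  L1: h(79,74)=(79*31+74)%997=529 h(64,1)=(64*31+1)%997=988 -> [529, 988]
  L2: h(529,988)=(529*31+988)%997=438 -> [438]
  root=438
After append 63 (leaves=[79, 74, 64, 1, 63]):
  L0: [79, 74, 64, 1, 63]
  L1: h(79,74)=(79*31+74)%997=529 h(64,1)=(64*31+1)%997=988 h(63,63)=(63*31+63)%997=22 -> [529, 988, 22]
  L2: h(529,988)=(529*31+988)%997=438 h(22,22)=(22*31+22)%997=704 -> [438, 704]
  L3: h(438,704)=(438*31+704)%997=324 -> [324]
  root=324
After append 30 (leaves=[79, 74, 64, 1, 63, 30]):
  L0: [79, 74, 64, 1, 63, 30]
  L1: h(79,74)=(79*31+74)%997=529 h(64,1)=(64*31+1)%997=988 h(63,30)=(63*31+30)%997=986 -> [529, 988, 986]
  L2: h(529,988)=(529*31+988)%997=438 h(986,986)=(986*31+986)%997=645 -> [438, 645]
  L3: h(438,645)=(438*31+645)%997=265 -> [265]
  root=265
After append 51 (leaves=[79, 74, 64, 1, 63, 30, 51]):
  L0: [79, 74, 64, 1, 63, 30, 51]
  L1: h(79,74)=(79*31+74)%997=529 h(64,1)=(64*31+1)%997=988 h(63,30)=(63*31+30)%997=986 h(51,51)=(51*31+51)%997=635 -> [529, 988, 986, 635]
  L2: h(529,988)=(529*31+988)%997=438 h(986,635)=(986*31+635)%997=294 -> [438, 294]
  L3: h(438,294)=(438*31+294)%997=911 -> [911]
  root=911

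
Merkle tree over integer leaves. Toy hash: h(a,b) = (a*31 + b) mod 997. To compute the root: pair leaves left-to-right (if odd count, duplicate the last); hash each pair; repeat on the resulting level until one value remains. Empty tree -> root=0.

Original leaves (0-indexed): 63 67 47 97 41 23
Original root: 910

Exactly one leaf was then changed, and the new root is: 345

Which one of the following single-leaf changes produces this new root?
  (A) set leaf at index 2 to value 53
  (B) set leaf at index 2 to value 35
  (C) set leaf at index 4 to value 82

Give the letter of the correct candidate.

Answer: B

Derivation:
Original leaves: [63, 67, 47, 97, 41, 23]
Target new root: 345
Try each candidate change and compute the resulting root:
Candidate A: set leaf[2] = 53 -> leaves = [63, 67, 53, 97, 41, 23]
  L0: [63, 67, 53, 97, 41, 23]
  L1: h(63,67)=(63*31+67)%997=26 h(53,97)=(53*31+97)%997=743 h(41,23)=(41*31+23)%997=297 -> [26, 743, 297]
  L2: h(26,743)=(26*31+743)%997=552 h(297,297)=(297*31+297)%997=531 -> [552, 531]
  L3: h(552,531)=(552*31+531)%997=694 -> [694]
  root = 694 != target 345
Candidate B: set leaf[2] = 35 -> leaves = [63, 67, 35, 97, 41, 23]
  L0: [63, 67, 35, 97, 41, 23]
  L1: h(63,67)=(63*31+67)%997=26 h(35,97)=(35*31+97)%997=185 h(41,23)=(41*31+23)%997=297 -> [26, 185, 297]
  L2: h(26,185)=(26*31+185)%997=991 h(297,297)=(297*31+297)%997=531 -> [991, 531]
  L3: h(991,531)=(991*31+531)%997=345 -> [345]
  root = 345 == target 345  ** MATCH **
Candidate C: set leaf[4] = 82 -> leaves = [63, 67, 47, 97, 82, 23]
  L0: [63, 67, 47, 97, 82, 23]
  L1: h(63,67)=(63*31+67)%997=26 h(47,97)=(47*31+97)%997=557 h(82,23)=(82*31+23)%997=571 -> [26, 557, 571]
  L2: h(26,557)=(26*31+557)%997=366 h(571,571)=(571*31+571)%997=326 -> [366, 326]
  L3: h(366,326)=(366*31+326)%997=705 -> [705]
  root = 705 != target 345
Candidate B produces the target root.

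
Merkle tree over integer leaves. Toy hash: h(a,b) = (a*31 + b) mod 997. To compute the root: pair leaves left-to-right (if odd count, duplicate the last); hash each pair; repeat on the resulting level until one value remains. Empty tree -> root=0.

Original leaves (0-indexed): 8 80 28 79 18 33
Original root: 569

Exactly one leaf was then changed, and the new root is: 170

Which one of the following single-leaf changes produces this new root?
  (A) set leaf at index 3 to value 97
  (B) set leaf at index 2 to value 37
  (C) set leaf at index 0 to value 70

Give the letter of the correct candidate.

Original leaves: [8, 80, 28, 79, 18, 33]
Target new root: 170
Try each candidate change and compute the resulting root:
Candidate A: set leaf[3] = 97 -> leaves = [8, 80, 28, 97, 18, 33]
  L0: [8, 80, 28, 97, 18, 33]
  L1: h(8,80)=(8*31+80)%997=328 h(28,97)=(28*31+97)%997=965 h(18,33)=(18*31+33)%997=591 -> [328, 965, 591]
  L2: h(328,965)=(328*31+965)%997=166 h(591,591)=(591*31+591)%997=966 -> [166, 966]
  L3: h(166,966)=(166*31+966)%997=130 -> [130]
  root = 130 != target 170
Candidate B: set leaf[2] = 37 -> leaves = [8, 80, 37, 79, 18, 33]
  L0: [8, 80, 37, 79, 18, 33]
  L1: h(8,80)=(8*31+80)%997=328 h(37,79)=(37*31+79)%997=229 h(18,33)=(18*31+33)%997=591 -> [328, 229, 591]
  L2: h(328,229)=(328*31+229)%997=427 h(591,591)=(591*31+591)%997=966 -> [427, 966]
  L3: h(427,966)=(427*31+966)%997=245 -> [245]
  root = 245 != target 170
Candidate C: set leaf[0] = 70 -> leaves = [70, 80, 28, 79, 18, 33]
  L0: [70, 80, 28, 79, 18, 33]
  L1: h(70,80)=(70*31+80)%997=256 h(28,79)=(28*31+79)%997=947 h(18,33)=(18*31+33)%997=591 -> [256, 947, 591]
  L2: h(256,947)=(256*31+947)%997=907 h(591,591)=(591*31+591)%997=966 -> [907, 966]
  L3: h(907,966)=(907*31+966)%997=170 -> [170]
  root = 170 == target 170  ** MATCH **
Candidate C produces the target root.

Answer: C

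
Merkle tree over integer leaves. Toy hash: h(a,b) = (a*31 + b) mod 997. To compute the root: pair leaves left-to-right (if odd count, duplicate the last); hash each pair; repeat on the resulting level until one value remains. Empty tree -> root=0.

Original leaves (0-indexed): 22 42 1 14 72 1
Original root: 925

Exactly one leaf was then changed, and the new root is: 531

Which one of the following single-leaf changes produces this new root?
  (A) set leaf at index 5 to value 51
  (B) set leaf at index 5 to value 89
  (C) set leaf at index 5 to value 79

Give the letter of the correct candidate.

Original leaves: [22, 42, 1, 14, 72, 1]
Target new root: 531
Try each candidate change and compute the resulting root:
Candidate A: set leaf[5] = 51 -> leaves = [22, 42, 1, 14, 72, 51]
  L0: [22, 42, 1, 14, 72, 51]
  L1: h(22,42)=(22*31+42)%997=724 h(1,14)=(1*31+14)%997=45 h(72,51)=(72*31+51)%997=289 -> [724, 45, 289]
  L2: h(724,45)=(724*31+45)%997=555 h(289,289)=(289*31+289)%997=275 -> [555, 275]
  L3: h(555,275)=(555*31+275)%997=531 -> [531]
  root = 531 == target 531  ** MATCH **
Candidate B: set leaf[5] = 89 -> leaves = [22, 42, 1, 14, 72, 89]
  L0: [22, 42, 1, 14, 72, 89]
  L1: h(22,42)=(22*31+42)%997=724 h(1,14)=(1*31+14)%997=45 h(72,89)=(72*31+89)%997=327 -> [724, 45, 327]
  L2: h(724,45)=(724*31+45)%997=555 h(327,327)=(327*31+327)%997=494 -> [555, 494]
  L3: h(555,494)=(555*31+494)%997=750 -> [750]
  root = 750 != target 531
Candidate C: set leaf[5] = 79 -> leaves = [22, 42, 1, 14, 72, 79]
  L0: [22, 42, 1, 14, 72, 79]
  L1: h(22,42)=(22*31+42)%997=724 h(1,14)=(1*31+14)%997=45 h(72,79)=(72*31+79)%997=317 -> [724, 45, 317]
  L2: h(724,45)=(724*31+45)%997=555 h(317,317)=(317*31+317)%997=174 -> [555, 174]
  L3: h(555,174)=(555*31+174)%997=430 -> [430]
  root = 430 != target 531
Candidate A produces the target root.

Answer: A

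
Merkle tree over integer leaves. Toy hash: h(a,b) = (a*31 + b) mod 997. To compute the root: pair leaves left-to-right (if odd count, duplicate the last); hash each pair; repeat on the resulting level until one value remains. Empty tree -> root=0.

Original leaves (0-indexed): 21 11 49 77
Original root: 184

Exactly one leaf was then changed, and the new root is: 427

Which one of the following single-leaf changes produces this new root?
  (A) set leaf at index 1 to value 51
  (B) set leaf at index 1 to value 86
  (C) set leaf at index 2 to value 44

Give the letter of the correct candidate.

Original leaves: [21, 11, 49, 77]
Target new root: 427
Try each candidate change and compute the resulting root:
Candidate A: set leaf[1] = 51 -> leaves = [21, 51, 49, 77]
  L0: [21, 51, 49, 77]
  L1: h(21,51)=(21*31+51)%997=702 h(49,77)=(49*31+77)%997=599 -> [702, 599]
  L2: h(702,599)=(702*31+599)%997=427 -> [427]
  root = 427 == target 427  ** MATCH **
Candidate B: set leaf[1] = 86 -> leaves = [21, 86, 49, 77]
  L0: [21, 86, 49, 77]
  L1: h(21,86)=(21*31+86)%997=737 h(49,77)=(49*31+77)%997=599 -> [737, 599]
  L2: h(737,599)=(737*31+599)%997=515 -> [515]
  root = 515 != target 427
Candidate C: set leaf[2] = 44 -> leaves = [21, 11, 44, 77]
  L0: [21, 11, 44, 77]
  L1: h(21,11)=(21*31+11)%997=662 h(44,77)=(44*31+77)%997=444 -> [662, 444]
  L2: h(662,444)=(662*31+444)%997=29 -> [29]
  root = 29 != target 427
Candidate A produces the target root.

Answer: A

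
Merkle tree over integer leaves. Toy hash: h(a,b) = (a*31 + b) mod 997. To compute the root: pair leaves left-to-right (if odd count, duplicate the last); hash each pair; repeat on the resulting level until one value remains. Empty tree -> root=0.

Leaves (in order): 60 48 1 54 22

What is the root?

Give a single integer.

L0: [60, 48, 1, 54, 22]
L1: h(60,48)=(60*31+48)%997=911 h(1,54)=(1*31+54)%997=85 h(22,22)=(22*31+22)%997=704 -> [911, 85, 704]
L2: h(911,85)=(911*31+85)%997=410 h(704,704)=(704*31+704)%997=594 -> [410, 594]
L3: h(410,594)=(410*31+594)%997=343 -> [343]

Answer: 343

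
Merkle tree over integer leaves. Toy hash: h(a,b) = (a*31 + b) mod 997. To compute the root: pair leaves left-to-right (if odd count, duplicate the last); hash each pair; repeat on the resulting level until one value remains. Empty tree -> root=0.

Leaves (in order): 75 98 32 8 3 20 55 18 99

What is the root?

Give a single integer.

Answer: 971

Derivation:
L0: [75, 98, 32, 8, 3, 20, 55, 18, 99]
L1: h(75,98)=(75*31+98)%997=429 h(32,8)=(32*31+8)%997=3 h(3,20)=(3*31+20)%997=113 h(55,18)=(55*31+18)%997=726 h(99,99)=(99*31+99)%997=177 -> [429, 3, 113, 726, 177]
L2: h(429,3)=(429*31+3)%997=341 h(113,726)=(113*31+726)%997=241 h(177,177)=(177*31+177)%997=679 -> [341, 241, 679]
L3: h(341,241)=(341*31+241)%997=842 h(679,679)=(679*31+679)%997=791 -> [842, 791]
L4: h(842,791)=(842*31+791)%997=971 -> [971]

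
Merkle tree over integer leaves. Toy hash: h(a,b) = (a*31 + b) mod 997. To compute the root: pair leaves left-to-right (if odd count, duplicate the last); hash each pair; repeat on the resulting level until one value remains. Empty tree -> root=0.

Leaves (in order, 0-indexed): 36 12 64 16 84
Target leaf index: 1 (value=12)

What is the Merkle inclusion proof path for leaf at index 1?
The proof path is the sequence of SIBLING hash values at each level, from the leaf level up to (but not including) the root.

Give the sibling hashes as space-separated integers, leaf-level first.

Answer: 36 6 274

Derivation:
L0 (leaves): [36, 12, 64, 16, 84], target index=1
L1: h(36,12)=(36*31+12)%997=131 [pair 0] h(64,16)=(64*31+16)%997=6 [pair 1] h(84,84)=(84*31+84)%997=694 [pair 2] -> [131, 6, 694]
  Sibling for proof at L0: 36
L2: h(131,6)=(131*31+6)%997=79 [pair 0] h(694,694)=(694*31+694)%997=274 [pair 1] -> [79, 274]
  Sibling for proof at L1: 6
L3: h(79,274)=(79*31+274)%997=729 [pair 0] -> [729]
  Sibling for proof at L2: 274
Root: 729
Proof path (sibling hashes from leaf to root): [36, 6, 274]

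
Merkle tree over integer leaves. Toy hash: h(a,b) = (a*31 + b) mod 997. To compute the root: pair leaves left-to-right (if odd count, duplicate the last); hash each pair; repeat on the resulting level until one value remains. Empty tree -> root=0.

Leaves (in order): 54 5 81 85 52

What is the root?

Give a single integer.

Answer: 499

Derivation:
L0: [54, 5, 81, 85, 52]
L1: h(54,5)=(54*31+5)%997=682 h(81,85)=(81*31+85)%997=602 h(52,52)=(52*31+52)%997=667 -> [682, 602, 667]
L2: h(682,602)=(682*31+602)%997=807 h(667,667)=(667*31+667)%997=407 -> [807, 407]
L3: h(807,407)=(807*31+407)%997=499 -> [499]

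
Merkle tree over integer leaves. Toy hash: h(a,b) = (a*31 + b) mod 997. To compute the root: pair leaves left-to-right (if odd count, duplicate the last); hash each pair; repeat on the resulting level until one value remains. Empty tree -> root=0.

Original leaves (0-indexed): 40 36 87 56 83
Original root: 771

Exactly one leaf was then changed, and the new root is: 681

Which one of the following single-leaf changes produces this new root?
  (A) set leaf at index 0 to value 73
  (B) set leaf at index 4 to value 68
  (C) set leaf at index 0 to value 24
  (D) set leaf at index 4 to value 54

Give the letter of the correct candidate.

Answer: C

Derivation:
Original leaves: [40, 36, 87, 56, 83]
Target new root: 681
Try each candidate change and compute the resulting root:
Candidate A: set leaf[0] = 73 -> leaves = [73, 36, 87, 56, 83]
  L0: [73, 36, 87, 56, 83]
  L1: h(73,36)=(73*31+36)%997=305 h(87,56)=(87*31+56)%997=759 h(83,83)=(83*31+83)%997=662 -> [305, 759, 662]
  L2: h(305,759)=(305*31+759)%997=244 h(662,662)=(662*31+662)%997=247 -> [244, 247]
  L3: h(244,247)=(244*31+247)%997=832 -> [832]
  root = 832 != target 681
Candidate B: set leaf[4] = 68 -> leaves = [40, 36, 87, 56, 68]
  L0: [40, 36, 87, 56, 68]
  L1: h(40,36)=(40*31+36)%997=279 h(87,56)=(87*31+56)%997=759 h(68,68)=(68*31+68)%997=182 -> [279, 759, 182]
  L2: h(279,759)=(279*31+759)%997=435 h(182,182)=(182*31+182)%997=839 -> [435, 839]
  L3: h(435,839)=(435*31+839)%997=366 -> [366]
  root = 366 != target 681
Candidate C: set leaf[0] = 24 -> leaves = [24, 36, 87, 56, 83]
  L0: [24, 36, 87, 56, 83]
  L1: h(24,36)=(24*31+36)%997=780 h(87,56)=(87*31+56)%997=759 h(83,83)=(83*31+83)%997=662 -> [780, 759, 662]
  L2: h(780,759)=(780*31+759)%997=14 h(662,662)=(662*31+662)%997=247 -> [14, 247]
  L3: h(14,247)=(14*31+247)%997=681 -> [681]
  root = 681 == target 681  ** MATCH **
Candidate D: set leaf[4] = 54 -> leaves = [40, 36, 87, 56, 54]
  L0: [40, 36, 87, 56, 54]
  L1: h(40,36)=(40*31+36)%997=279 h(87,56)=(87*31+56)%997=759 h(54,54)=(54*31+54)%997=731 -> [279, 759, 731]
  L2: h(279,759)=(279*31+759)%997=435 h(731,731)=(731*31+731)%997=461 -> [435, 461]
  L3: h(435,461)=(435*31+461)%997=985 -> [985]
  root = 985 != target 681
Candidate C produces the target root.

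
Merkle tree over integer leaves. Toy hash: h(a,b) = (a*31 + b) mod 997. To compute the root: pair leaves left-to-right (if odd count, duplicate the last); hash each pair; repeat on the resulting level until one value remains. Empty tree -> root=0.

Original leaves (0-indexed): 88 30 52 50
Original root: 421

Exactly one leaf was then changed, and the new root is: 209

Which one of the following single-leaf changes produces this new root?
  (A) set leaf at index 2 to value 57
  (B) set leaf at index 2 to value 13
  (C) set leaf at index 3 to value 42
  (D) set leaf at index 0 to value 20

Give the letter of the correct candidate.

Answer: B

Derivation:
Original leaves: [88, 30, 52, 50]
Target new root: 209
Try each candidate change and compute the resulting root:
Candidate A: set leaf[2] = 57 -> leaves = [88, 30, 57, 50]
  L0: [88, 30, 57, 50]
  L1: h(88,30)=(88*31+30)%997=764 h(57,50)=(57*31+50)%997=820 -> [764, 820]
  L2: h(764,820)=(764*31+820)%997=576 -> [576]
  root = 576 != target 209
Candidate B: set leaf[2] = 13 -> leaves = [88, 30, 13, 50]
  L0: [88, 30, 13, 50]
  L1: h(88,30)=(88*31+30)%997=764 h(13,50)=(13*31+50)%997=453 -> [764, 453]
  L2: h(764,453)=(764*31+453)%997=209 -> [209]
  root = 209 == target 209  ** MATCH **
Candidate C: set leaf[3] = 42 -> leaves = [88, 30, 52, 42]
  L0: [88, 30, 52, 42]
  L1: h(88,30)=(88*31+30)%997=764 h(52,42)=(52*31+42)%997=657 -> [764, 657]
  L2: h(764,657)=(764*31+657)%997=413 -> [413]
  root = 413 != target 209
Candidate D: set leaf[0] = 20 -> leaves = [20, 30, 52, 50]
  L0: [20, 30, 52, 50]
  L1: h(20,30)=(20*31+30)%997=650 h(52,50)=(52*31+50)%997=665 -> [650, 665]
  L2: h(650,665)=(650*31+665)%997=875 -> [875]
  root = 875 != target 209
Candidate B produces the target root.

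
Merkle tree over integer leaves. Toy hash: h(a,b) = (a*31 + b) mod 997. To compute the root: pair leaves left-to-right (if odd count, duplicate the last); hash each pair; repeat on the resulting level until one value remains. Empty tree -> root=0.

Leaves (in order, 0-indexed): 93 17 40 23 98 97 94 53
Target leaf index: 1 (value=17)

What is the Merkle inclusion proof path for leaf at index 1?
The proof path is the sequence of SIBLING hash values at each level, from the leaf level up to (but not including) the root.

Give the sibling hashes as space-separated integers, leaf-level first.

L0 (leaves): [93, 17, 40, 23, 98, 97, 94, 53], target index=1
L1: h(93,17)=(93*31+17)%997=906 [pair 0] h(40,23)=(40*31+23)%997=266 [pair 1] h(98,97)=(98*31+97)%997=144 [pair 2] h(94,53)=(94*31+53)%997=973 [pair 3] -> [906, 266, 144, 973]
  Sibling for proof at L0: 93
L2: h(906,266)=(906*31+266)%997=436 [pair 0] h(144,973)=(144*31+973)%997=452 [pair 1] -> [436, 452]
  Sibling for proof at L1: 266
L3: h(436,452)=(436*31+452)%997=10 [pair 0] -> [10]
  Sibling for proof at L2: 452
Root: 10
Proof path (sibling hashes from leaf to root): [93, 266, 452]

Answer: 93 266 452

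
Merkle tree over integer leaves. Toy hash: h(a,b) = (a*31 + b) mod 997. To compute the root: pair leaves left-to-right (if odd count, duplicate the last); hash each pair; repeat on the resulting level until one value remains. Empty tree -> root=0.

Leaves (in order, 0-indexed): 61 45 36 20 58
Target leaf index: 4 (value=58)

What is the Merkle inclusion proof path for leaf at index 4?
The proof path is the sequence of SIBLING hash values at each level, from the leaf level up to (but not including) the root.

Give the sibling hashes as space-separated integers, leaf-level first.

L0 (leaves): [61, 45, 36, 20, 58], target index=4
L1: h(61,45)=(61*31+45)%997=939 [pair 0] h(36,20)=(36*31+20)%997=139 [pair 1] h(58,58)=(58*31+58)%997=859 [pair 2] -> [939, 139, 859]
  Sibling for proof at L0: 58
L2: h(939,139)=(939*31+139)%997=335 [pair 0] h(859,859)=(859*31+859)%997=569 [pair 1] -> [335, 569]
  Sibling for proof at L1: 859
L3: h(335,569)=(335*31+569)%997=984 [pair 0] -> [984]
  Sibling for proof at L2: 335
Root: 984
Proof path (sibling hashes from leaf to root): [58, 859, 335]

Answer: 58 859 335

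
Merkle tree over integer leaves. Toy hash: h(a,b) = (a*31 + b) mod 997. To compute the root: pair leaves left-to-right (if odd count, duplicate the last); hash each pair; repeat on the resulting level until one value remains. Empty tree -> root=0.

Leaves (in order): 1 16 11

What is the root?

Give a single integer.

L0: [1, 16, 11]
L1: h(1,16)=(1*31+16)%997=47 h(11,11)=(11*31+11)%997=352 -> [47, 352]
L2: h(47,352)=(47*31+352)%997=812 -> [812]

Answer: 812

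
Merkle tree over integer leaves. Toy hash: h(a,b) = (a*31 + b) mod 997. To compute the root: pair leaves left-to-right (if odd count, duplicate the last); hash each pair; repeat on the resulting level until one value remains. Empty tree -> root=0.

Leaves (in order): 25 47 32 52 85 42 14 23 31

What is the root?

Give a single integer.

L0: [25, 47, 32, 52, 85, 42, 14, 23, 31]
L1: h(25,47)=(25*31+47)%997=822 h(32,52)=(32*31+52)%997=47 h(85,42)=(85*31+42)%997=683 h(14,23)=(14*31+23)%997=457 h(31,31)=(31*31+31)%997=992 -> [822, 47, 683, 457, 992]
L2: h(822,47)=(822*31+47)%997=604 h(683,457)=(683*31+457)%997=693 h(992,992)=(992*31+992)%997=837 -> [604, 693, 837]
L3: h(604,693)=(604*31+693)%997=474 h(837,837)=(837*31+837)%997=862 -> [474, 862]
L4: h(474,862)=(474*31+862)%997=601 -> [601]

Answer: 601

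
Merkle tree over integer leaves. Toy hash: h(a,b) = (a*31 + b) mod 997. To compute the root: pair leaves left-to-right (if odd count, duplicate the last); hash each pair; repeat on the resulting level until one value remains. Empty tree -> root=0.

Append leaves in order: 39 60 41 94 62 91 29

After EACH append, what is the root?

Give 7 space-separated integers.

Answer: 39 272 771 824 299 230 142

Derivation:
After append 39 (leaves=[39]):
  L0: [39]
  root=39
After append 60 (leaves=[39, 60]):
  L0: [39, 60]
  L1: h(39,60)=(39*31+60)%997=272 -> [272]
  root=272
After append 41 (leaves=[39, 60, 41]):
  L0: [39, 60, 41]
  L1: h(39,60)=(39*31+60)%997=272 h(41,41)=(41*31+41)%997=315 -> [272, 315]
  L2: h(272,315)=(272*31+315)%997=771 -> [771]
  root=771
After append 94 (leaves=[39, 60, 41, 94]):
  L0: [39, 60, 41, 94]
  L1: h(39,60)=(39*31+60)%997=272 h(41,94)=(41*31+94)%997=368 -> [272, 368]
  L2: h(272,368)=(272*31+368)%997=824 -> [824]
  root=824
After append 62 (leaves=[39, 60, 41, 94, 62]):
  L0: [39, 60, 41, 94, 62]
  L1: h(39,60)=(39*31+60)%997=272 h(41,94)=(41*31+94)%997=368 h(62,62)=(62*31+62)%997=987 -> [272, 368, 987]
  L2: h(272,368)=(272*31+368)%997=824 h(987,987)=(987*31+987)%997=677 -> [824, 677]
  L3: h(824,677)=(824*31+677)%997=299 -> [299]
  root=299
After append 91 (leaves=[39, 60, 41, 94, 62, 91]):
  L0: [39, 60, 41, 94, 62, 91]
  L1: h(39,60)=(39*31+60)%997=272 h(41,94)=(41*31+94)%997=368 h(62,91)=(62*31+91)%997=19 -> [272, 368, 19]
  L2: h(272,368)=(272*31+368)%997=824 h(19,19)=(19*31+19)%997=608 -> [824, 608]
  L3: h(824,608)=(824*31+608)%997=230 -> [230]
  root=230
After append 29 (leaves=[39, 60, 41, 94, 62, 91, 29]):
  L0: [39, 60, 41, 94, 62, 91, 29]
  L1: h(39,60)=(39*31+60)%997=272 h(41,94)=(41*31+94)%997=368 h(62,91)=(62*31+91)%997=19 h(29,29)=(29*31+29)%997=928 -> [272, 368, 19, 928]
  L2: h(272,368)=(272*31+368)%997=824 h(19,928)=(19*31+928)%997=520 -> [824, 520]
  L3: h(824,520)=(824*31+520)%997=142 -> [142]
  root=142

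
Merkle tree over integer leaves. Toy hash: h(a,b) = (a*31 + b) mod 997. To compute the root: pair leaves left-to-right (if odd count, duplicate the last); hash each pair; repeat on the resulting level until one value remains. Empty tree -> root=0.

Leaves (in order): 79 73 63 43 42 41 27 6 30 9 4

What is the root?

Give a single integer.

L0: [79, 73, 63, 43, 42, 41, 27, 6, 30, 9, 4]
L1: h(79,73)=(79*31+73)%997=528 h(63,43)=(63*31+43)%997=2 h(42,41)=(42*31+41)%997=346 h(27,6)=(27*31+6)%997=843 h(30,9)=(30*31+9)%997=939 h(4,4)=(4*31+4)%997=128 -> [528, 2, 346, 843, 939, 128]
L2: h(528,2)=(528*31+2)%997=418 h(346,843)=(346*31+843)%997=602 h(939,128)=(939*31+128)%997=324 -> [418, 602, 324]
L3: h(418,602)=(418*31+602)%997=599 h(324,324)=(324*31+324)%997=398 -> [599, 398]
L4: h(599,398)=(599*31+398)%997=24 -> [24]

Answer: 24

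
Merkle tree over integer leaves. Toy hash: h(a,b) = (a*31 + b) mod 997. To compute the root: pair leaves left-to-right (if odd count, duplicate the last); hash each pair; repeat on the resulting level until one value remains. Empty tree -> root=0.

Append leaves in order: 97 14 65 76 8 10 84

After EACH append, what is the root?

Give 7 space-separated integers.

Answer: 97 30 19 30 149 213 649

Derivation:
After append 97 (leaves=[97]):
  L0: [97]
  root=97
After append 14 (leaves=[97, 14]):
  L0: [97, 14]
  L1: h(97,14)=(97*31+14)%997=30 -> [30]
  root=30
After append 65 (leaves=[97, 14, 65]):
  L0: [97, 14, 65]
  L1: h(97,14)=(97*31+14)%997=30 h(65,65)=(65*31+65)%997=86 -> [30, 86]
  L2: h(30,86)=(30*31+86)%997=19 -> [19]
  root=19
After append 76 (leaves=[97, 14, 65, 76]):
  L0: [97, 14, 65, 76]
  L1: h(97,14)=(97*31+14)%997=30 h(65,76)=(65*31+76)%997=97 -> [30, 97]
  L2: h(30,97)=(30*31+97)%997=30 -> [30]
  root=30
After append 8 (leaves=[97, 14, 65, 76, 8]):
  L0: [97, 14, 65, 76, 8]
  L1: h(97,14)=(97*31+14)%997=30 h(65,76)=(65*31+76)%997=97 h(8,8)=(8*31+8)%997=256 -> [30, 97, 256]
  L2: h(30,97)=(30*31+97)%997=30 h(256,256)=(256*31+256)%997=216 -> [30, 216]
  L3: h(30,216)=(30*31+216)%997=149 -> [149]
  root=149
After append 10 (leaves=[97, 14, 65, 76, 8, 10]):
  L0: [97, 14, 65, 76, 8, 10]
  L1: h(97,14)=(97*31+14)%997=30 h(65,76)=(65*31+76)%997=97 h(8,10)=(8*31+10)%997=258 -> [30, 97, 258]
  L2: h(30,97)=(30*31+97)%997=30 h(258,258)=(258*31+258)%997=280 -> [30, 280]
  L3: h(30,280)=(30*31+280)%997=213 -> [213]
  root=213
After append 84 (leaves=[97, 14, 65, 76, 8, 10, 84]):
  L0: [97, 14, 65, 76, 8, 10, 84]
  L1: h(97,14)=(97*31+14)%997=30 h(65,76)=(65*31+76)%997=97 h(8,10)=(8*31+10)%997=258 h(84,84)=(84*31+84)%997=694 -> [30, 97, 258, 694]
  L2: h(30,97)=(30*31+97)%997=30 h(258,694)=(258*31+694)%997=716 -> [30, 716]
  L3: h(30,716)=(30*31+716)%997=649 -> [649]
  root=649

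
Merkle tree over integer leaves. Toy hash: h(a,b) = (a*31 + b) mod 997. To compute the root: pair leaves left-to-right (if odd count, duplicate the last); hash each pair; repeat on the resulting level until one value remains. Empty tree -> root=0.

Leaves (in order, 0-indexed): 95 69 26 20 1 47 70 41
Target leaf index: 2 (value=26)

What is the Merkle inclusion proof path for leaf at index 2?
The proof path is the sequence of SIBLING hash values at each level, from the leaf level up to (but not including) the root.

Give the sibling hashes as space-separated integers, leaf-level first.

Answer: 20 23 641

Derivation:
L0 (leaves): [95, 69, 26, 20, 1, 47, 70, 41], target index=2
L1: h(95,69)=(95*31+69)%997=23 [pair 0] h(26,20)=(26*31+20)%997=826 [pair 1] h(1,47)=(1*31+47)%997=78 [pair 2] h(70,41)=(70*31+41)%997=217 [pair 3] -> [23, 826, 78, 217]
  Sibling for proof at L0: 20
L2: h(23,826)=(23*31+826)%997=542 [pair 0] h(78,217)=(78*31+217)%997=641 [pair 1] -> [542, 641]
  Sibling for proof at L1: 23
L3: h(542,641)=(542*31+641)%997=494 [pair 0] -> [494]
  Sibling for proof at L2: 641
Root: 494
Proof path (sibling hashes from leaf to root): [20, 23, 641]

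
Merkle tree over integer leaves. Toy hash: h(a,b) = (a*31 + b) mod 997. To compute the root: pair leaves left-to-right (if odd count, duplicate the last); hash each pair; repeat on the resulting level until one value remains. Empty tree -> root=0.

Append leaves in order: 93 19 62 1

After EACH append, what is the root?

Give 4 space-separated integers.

After append 93 (leaves=[93]):
  L0: [93]
  root=93
After append 19 (leaves=[93, 19]):
  L0: [93, 19]
  L1: h(93,19)=(93*31+19)%997=908 -> [908]
  root=908
After append 62 (leaves=[93, 19, 62]):
  L0: [93, 19, 62]
  L1: h(93,19)=(93*31+19)%997=908 h(62,62)=(62*31+62)%997=987 -> [908, 987]
  L2: h(908,987)=(908*31+987)%997=222 -> [222]
  root=222
After append 1 (leaves=[93, 19, 62, 1]):
  L0: [93, 19, 62, 1]
  L1: h(93,19)=(93*31+19)%997=908 h(62,1)=(62*31+1)%997=926 -> [908, 926]
  L2: h(908,926)=(908*31+926)%997=161 -> [161]
  root=161

Answer: 93 908 222 161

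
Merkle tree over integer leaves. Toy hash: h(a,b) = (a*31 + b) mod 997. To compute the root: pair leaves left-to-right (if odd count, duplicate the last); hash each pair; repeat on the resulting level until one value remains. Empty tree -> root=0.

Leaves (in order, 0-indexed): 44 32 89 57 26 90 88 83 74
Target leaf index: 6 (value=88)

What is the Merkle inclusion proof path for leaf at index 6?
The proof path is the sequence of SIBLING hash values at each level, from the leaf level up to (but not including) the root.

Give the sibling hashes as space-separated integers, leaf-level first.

Answer: 83 896 230 128

Derivation:
L0 (leaves): [44, 32, 89, 57, 26, 90, 88, 83, 74], target index=6
L1: h(44,32)=(44*31+32)%997=399 [pair 0] h(89,57)=(89*31+57)%997=822 [pair 1] h(26,90)=(26*31+90)%997=896 [pair 2] h(88,83)=(88*31+83)%997=817 [pair 3] h(74,74)=(74*31+74)%997=374 [pair 4] -> [399, 822, 896, 817, 374]
  Sibling for proof at L0: 83
L2: h(399,822)=(399*31+822)%997=230 [pair 0] h(896,817)=(896*31+817)%997=677 [pair 1] h(374,374)=(374*31+374)%997=4 [pair 2] -> [230, 677, 4]
  Sibling for proof at L1: 896
L3: h(230,677)=(230*31+677)%997=828 [pair 0] h(4,4)=(4*31+4)%997=128 [pair 1] -> [828, 128]
  Sibling for proof at L2: 230
L4: h(828,128)=(828*31+128)%997=871 [pair 0] -> [871]
  Sibling for proof at L3: 128
Root: 871
Proof path (sibling hashes from leaf to root): [83, 896, 230, 128]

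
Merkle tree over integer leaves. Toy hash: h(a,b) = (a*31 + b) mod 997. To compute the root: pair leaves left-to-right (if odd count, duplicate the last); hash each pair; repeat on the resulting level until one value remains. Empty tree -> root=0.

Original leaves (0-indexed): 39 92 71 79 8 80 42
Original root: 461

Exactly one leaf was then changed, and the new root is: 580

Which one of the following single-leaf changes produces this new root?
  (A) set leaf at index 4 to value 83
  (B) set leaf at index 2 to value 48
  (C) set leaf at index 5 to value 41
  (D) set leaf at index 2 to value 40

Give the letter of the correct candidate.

Answer: D

Derivation:
Original leaves: [39, 92, 71, 79, 8, 80, 42]
Target new root: 580
Try each candidate change and compute the resulting root:
Candidate A: set leaf[4] = 83 -> leaves = [39, 92, 71, 79, 83, 80, 42]
  L0: [39, 92, 71, 79, 83, 80, 42]
  L1: h(39,92)=(39*31+92)%997=304 h(71,79)=(71*31+79)%997=286 h(83,80)=(83*31+80)%997=659 h(42,42)=(42*31+42)%997=347 -> [304, 286, 659, 347]
  L2: h(304,286)=(304*31+286)%997=737 h(659,347)=(659*31+347)%997=836 -> [737, 836]
  L3: h(737,836)=(737*31+836)%997=752 -> [752]
  root = 752 != target 580
Candidate B: set leaf[2] = 48 -> leaves = [39, 92, 48, 79, 8, 80, 42]
  L0: [39, 92, 48, 79, 8, 80, 42]
  L1: h(39,92)=(39*31+92)%997=304 h(48,79)=(48*31+79)%997=570 h(8,80)=(8*31+80)%997=328 h(42,42)=(42*31+42)%997=347 -> [304, 570, 328, 347]
  L2: h(304,570)=(304*31+570)%997=24 h(328,347)=(328*31+347)%997=545 -> [24, 545]
  L3: h(24,545)=(24*31+545)%997=292 -> [292]
  root = 292 != target 580
Candidate C: set leaf[5] = 41 -> leaves = [39, 92, 71, 79, 8, 41, 42]
  L0: [39, 92, 71, 79, 8, 41, 42]
  L1: h(39,92)=(39*31+92)%997=304 h(71,79)=(71*31+79)%997=286 h(8,41)=(8*31+41)%997=289 h(42,42)=(42*31+42)%997=347 -> [304, 286, 289, 347]
  L2: h(304,286)=(304*31+286)%997=737 h(289,347)=(289*31+347)%997=333 -> [737, 333]
  L3: h(737,333)=(737*31+333)%997=249 -> [249]
  root = 249 != target 580
Candidate D: set leaf[2] = 40 -> leaves = [39, 92, 40, 79, 8, 80, 42]
  L0: [39, 92, 40, 79, 8, 80, 42]
  L1: h(39,92)=(39*31+92)%997=304 h(40,79)=(40*31+79)%997=322 h(8,80)=(8*31+80)%997=328 h(42,42)=(42*31+42)%997=347 -> [304, 322, 328, 347]
  L2: h(304,322)=(304*31+322)%997=773 h(328,347)=(328*31+347)%997=545 -> [773, 545]
  L3: h(773,545)=(773*31+545)%997=580 -> [580]
  root = 580 == target 580  ** MATCH **
Candidate D produces the target root.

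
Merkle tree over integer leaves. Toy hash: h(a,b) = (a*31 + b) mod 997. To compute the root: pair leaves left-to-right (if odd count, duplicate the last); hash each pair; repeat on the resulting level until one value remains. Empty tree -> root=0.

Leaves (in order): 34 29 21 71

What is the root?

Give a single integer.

Answer: 397

Derivation:
L0: [34, 29, 21, 71]
L1: h(34,29)=(34*31+29)%997=86 h(21,71)=(21*31+71)%997=722 -> [86, 722]
L2: h(86,722)=(86*31+722)%997=397 -> [397]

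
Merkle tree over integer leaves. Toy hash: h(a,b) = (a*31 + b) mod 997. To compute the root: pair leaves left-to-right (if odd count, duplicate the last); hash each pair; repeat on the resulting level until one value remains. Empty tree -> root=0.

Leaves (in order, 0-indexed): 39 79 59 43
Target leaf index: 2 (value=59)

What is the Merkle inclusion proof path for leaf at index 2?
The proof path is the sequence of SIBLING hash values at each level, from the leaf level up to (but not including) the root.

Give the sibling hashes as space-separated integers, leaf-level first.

L0 (leaves): [39, 79, 59, 43], target index=2
L1: h(39,79)=(39*31+79)%997=291 [pair 0] h(59,43)=(59*31+43)%997=875 [pair 1] -> [291, 875]
  Sibling for proof at L0: 43
L2: h(291,875)=(291*31+875)%997=923 [pair 0] -> [923]
  Sibling for proof at L1: 291
Root: 923
Proof path (sibling hashes from leaf to root): [43, 291]

Answer: 43 291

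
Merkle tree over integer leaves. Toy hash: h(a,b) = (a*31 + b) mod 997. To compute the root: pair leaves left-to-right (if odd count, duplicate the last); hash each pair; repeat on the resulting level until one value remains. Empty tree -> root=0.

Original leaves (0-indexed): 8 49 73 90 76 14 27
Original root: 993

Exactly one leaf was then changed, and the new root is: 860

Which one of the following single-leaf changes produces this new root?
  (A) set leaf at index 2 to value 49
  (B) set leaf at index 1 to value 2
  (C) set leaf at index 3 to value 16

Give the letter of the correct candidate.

Original leaves: [8, 49, 73, 90, 76, 14, 27]
Target new root: 860
Try each candidate change and compute the resulting root:
Candidate A: set leaf[2] = 49 -> leaves = [8, 49, 49, 90, 76, 14, 27]
  L0: [8, 49, 49, 90, 76, 14, 27]
  L1: h(8,49)=(8*31+49)%997=297 h(49,90)=(49*31+90)%997=612 h(76,14)=(76*31+14)%997=376 h(27,27)=(27*31+27)%997=864 -> [297, 612, 376, 864]
  L2: h(297,612)=(297*31+612)%997=846 h(376,864)=(376*31+864)%997=556 -> [846, 556]
  L3: h(846,556)=(846*31+556)%997=860 -> [860]
  root = 860 == target 860  ** MATCH **
Candidate B: set leaf[1] = 2 -> leaves = [8, 2, 73, 90, 76, 14, 27]
  L0: [8, 2, 73, 90, 76, 14, 27]
  L1: h(8,2)=(8*31+2)%997=250 h(73,90)=(73*31+90)%997=359 h(76,14)=(76*31+14)%997=376 h(27,27)=(27*31+27)%997=864 -> [250, 359, 376, 864]
  L2: h(250,359)=(250*31+359)%997=133 h(376,864)=(376*31+864)%997=556 -> [133, 556]
  L3: h(133,556)=(133*31+556)%997=691 -> [691]
  root = 691 != target 860
Candidate C: set leaf[3] = 16 -> leaves = [8, 49, 73, 16, 76, 14, 27]
  L0: [8, 49, 73, 16, 76, 14, 27]
  L1: h(8,49)=(8*31+49)%997=297 h(73,16)=(73*31+16)%997=285 h(76,14)=(76*31+14)%997=376 h(27,27)=(27*31+27)%997=864 -> [297, 285, 376, 864]
  L2: h(297,285)=(297*31+285)%997=519 h(376,864)=(376*31+864)%997=556 -> [519, 556]
  L3: h(519,556)=(519*31+556)%997=693 -> [693]
  root = 693 != target 860
Candidate A produces the target root.

Answer: A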